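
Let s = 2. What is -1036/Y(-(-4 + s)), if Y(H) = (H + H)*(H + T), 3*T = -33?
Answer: 259/9 ≈ 28.778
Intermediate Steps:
T = -11 (T = (⅓)*(-33) = -11)
Y(H) = 2*H*(-11 + H) (Y(H) = (H + H)*(H - 11) = (2*H)*(-11 + H) = 2*H*(-11 + H))
-1036/Y(-(-4 + s)) = -1036*(-1/(2*(-11 - (-4 + 2))*(-4 + 2))) = -1036*1/(4*(-11 - 1*(-2))) = -1036*1/(4*(-11 + 2)) = -1036/(2*2*(-9)) = -1036/(-36) = -1036*(-1/36) = 259/9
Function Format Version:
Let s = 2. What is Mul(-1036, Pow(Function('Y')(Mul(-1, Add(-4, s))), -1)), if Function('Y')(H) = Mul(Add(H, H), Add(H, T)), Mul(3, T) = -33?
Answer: Rational(259, 9) ≈ 28.778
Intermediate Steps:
T = -11 (T = Mul(Rational(1, 3), -33) = -11)
Function('Y')(H) = Mul(2, H, Add(-11, H)) (Function('Y')(H) = Mul(Add(H, H), Add(H, -11)) = Mul(Mul(2, H), Add(-11, H)) = Mul(2, H, Add(-11, H)))
Mul(-1036, Pow(Function('Y')(Mul(-1, Add(-4, s))), -1)) = Mul(-1036, Pow(Mul(2, Mul(-1, Add(-4, 2)), Add(-11, Mul(-1, Add(-4, 2)))), -1)) = Mul(-1036, Pow(Mul(2, Mul(-1, -2), Add(-11, Mul(-1, -2))), -1)) = Mul(-1036, Pow(Mul(2, 2, Add(-11, 2)), -1)) = Mul(-1036, Pow(Mul(2, 2, -9), -1)) = Mul(-1036, Pow(-36, -1)) = Mul(-1036, Rational(-1, 36)) = Rational(259, 9)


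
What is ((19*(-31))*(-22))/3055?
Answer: 12958/3055 ≈ 4.2416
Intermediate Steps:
((19*(-31))*(-22))/3055 = -589*(-22)*(1/3055) = 12958*(1/3055) = 12958/3055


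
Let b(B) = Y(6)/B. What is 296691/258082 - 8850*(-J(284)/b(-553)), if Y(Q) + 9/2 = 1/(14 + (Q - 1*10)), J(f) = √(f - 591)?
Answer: 296691/258082 + 12235125*I*√307/11 ≈ 1.1496 + 1.9489e+7*I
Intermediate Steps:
J(f) = √(-591 + f)
Y(Q) = -9/2 + 1/(4 + Q) (Y(Q) = -9/2 + 1/(14 + (Q - 1*10)) = -9/2 + 1/(14 + (Q - 10)) = -9/2 + 1/(14 + (-10 + Q)) = -9/2 + 1/(4 + Q))
b(B) = -22/(5*B) (b(B) = ((-34 - 9*6)/(2*(4 + 6)))/B = ((½)*(-34 - 54)/10)/B = ((½)*(⅒)*(-88))/B = -22/(5*B))
296691/258082 - 8850*(-J(284)/b(-553)) = 296691/258082 - 8850*(-2765*√(-591 + 284)/22) = 296691*(1/258082) - 8850*(-2765*I*√307/22) = 296691/258082 - 8850*(-2765*I*√307/22) = 296691/258082 - (-12235125)*I*√307/11 = 296691/258082 + 12235125*I*√307/11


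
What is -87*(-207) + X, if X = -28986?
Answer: -10977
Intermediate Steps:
-87*(-207) + X = -87*(-207) - 28986 = 18009 - 28986 = -10977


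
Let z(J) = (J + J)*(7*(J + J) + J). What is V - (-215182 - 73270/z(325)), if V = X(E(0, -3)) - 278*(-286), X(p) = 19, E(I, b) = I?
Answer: 93385921702/316875 ≈ 2.9471e+5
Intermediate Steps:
z(J) = 30*J**2 (z(J) = (2*J)*(7*(2*J) + J) = (2*J)*(14*J + J) = (2*J)*(15*J) = 30*J**2)
V = 79527 (V = 19 - 278*(-286) = 19 + 79508 = 79527)
V - (-215182 - 73270/z(325)) = 79527 - (-215182 - 73270/(30*325**2)) = 79527 - (-215182 - 73270/(30*105625)) = 79527 - (-215182 - 73270/3168750) = 79527 - (-215182 - 73270*1/3168750) = 79527 - (-215182 - 7327/316875) = 79527 - 1*(-68185803577/316875) = 79527 + 68185803577/316875 = 93385921702/316875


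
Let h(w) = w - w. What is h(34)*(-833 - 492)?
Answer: 0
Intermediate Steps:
h(w) = 0
h(34)*(-833 - 492) = 0*(-833 - 492) = 0*(-1325) = 0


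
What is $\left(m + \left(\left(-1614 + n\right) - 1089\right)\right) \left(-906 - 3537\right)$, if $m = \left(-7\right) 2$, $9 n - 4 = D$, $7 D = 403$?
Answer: $\frac{252865940}{21} \approx 1.2041 \cdot 10^{7}$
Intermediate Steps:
$D = \frac{403}{7}$ ($D = \frac{1}{7} \cdot 403 = \frac{403}{7} \approx 57.571$)
$n = \frac{431}{63}$ ($n = \frac{4}{9} + \frac{1}{9} \cdot \frac{403}{7} = \frac{4}{9} + \frac{403}{63} = \frac{431}{63} \approx 6.8413$)
$m = -14$
$\left(m + \left(\left(-1614 + n\right) - 1089\right)\right) \left(-906 - 3537\right) = \left(-14 + \left(\left(-1614 + \frac{431}{63}\right) - 1089\right)\right) \left(-906 - 3537\right) = \left(-14 - \frac{169858}{63}\right) \left(-4443\right) = \left(- \frac{170740}{63}\right) \left(-4443\right) = \frac{252865940}{21}$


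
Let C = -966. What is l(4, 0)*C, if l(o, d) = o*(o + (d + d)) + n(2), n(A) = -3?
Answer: -12558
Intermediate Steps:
l(o, d) = -3 + o*(o + 2*d) (l(o, d) = o*(o + (d + d)) - 3 = o*(o + 2*d) - 3 = -3 + o*(o + 2*d))
l(4, 0)*C = (-3 + 4² + 2*0*4)*(-966) = (-3 + 16 + 0)*(-966) = 13*(-966) = -12558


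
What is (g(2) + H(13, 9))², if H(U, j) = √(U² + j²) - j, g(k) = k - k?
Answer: 331 - 90*√10 ≈ 46.395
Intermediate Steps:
g(k) = 0
(g(2) + H(13, 9))² = (0 + (√(13² + 9²) - 1*9))² = (0 + (√(169 + 81) - 9))² = (0 + (√250 - 9))² = (0 + (5*√10 - 9))² = (0 + (-9 + 5*√10))² = (-9 + 5*√10)²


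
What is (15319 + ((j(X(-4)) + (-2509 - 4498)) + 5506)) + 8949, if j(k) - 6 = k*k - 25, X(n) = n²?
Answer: 23004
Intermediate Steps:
j(k) = -19 + k² (j(k) = 6 + (k*k - 25) = 6 + (k² - 25) = 6 + (-25 + k²) = -19 + k²)
(15319 + ((j(X(-4)) + (-2509 - 4498)) + 5506)) + 8949 = (15319 + (((-19 + ((-4)²)²) + (-2509 - 4498)) + 5506)) + 8949 = (15319 + (((-19 + 16²) - 7007) + 5506)) + 8949 = (15319 + (((-19 + 256) - 7007) + 5506)) + 8949 = (15319 + ((237 - 7007) + 5506)) + 8949 = (15319 + (-6770 + 5506)) + 8949 = (15319 - 1264) + 8949 = 14055 + 8949 = 23004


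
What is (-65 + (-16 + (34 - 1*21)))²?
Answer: 4624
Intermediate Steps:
(-65 + (-16 + (34 - 1*21)))² = (-65 + (-16 + (34 - 21)))² = (-65 + (-16 + 13))² = (-65 - 3)² = (-68)² = 4624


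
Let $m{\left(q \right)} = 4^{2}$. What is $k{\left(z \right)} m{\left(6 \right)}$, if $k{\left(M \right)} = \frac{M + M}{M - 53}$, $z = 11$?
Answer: $- \frac{176}{21} \approx -8.381$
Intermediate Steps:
$m{\left(q \right)} = 16$
$k{\left(M \right)} = \frac{2 M}{-53 + M}$
$k{\left(z \right)} m{\left(6 \right)} = 2 \cdot 11 \frac{1}{-53 + 11} \cdot 16 = 2 \cdot 11 \frac{1}{-42} \cdot 16 = 2 \cdot 11 \left(- \frac{1}{42}\right) 16 = \left(- \frac{11}{21}\right) 16 = - \frac{176}{21}$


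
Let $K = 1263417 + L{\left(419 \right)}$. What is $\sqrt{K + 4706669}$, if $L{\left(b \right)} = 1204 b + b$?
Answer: $\sqrt{6474981} \approx 2544.6$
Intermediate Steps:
$L{\left(b \right)} = 1205 b$
$K = 1768312$ ($K = 1263417 + 1205 \cdot 419 = 1263417 + 504895 = 1768312$)
$\sqrt{K + 4706669} = \sqrt{1768312 + 4706669} = \sqrt{6474981}$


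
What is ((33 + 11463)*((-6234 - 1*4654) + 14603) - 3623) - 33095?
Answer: 42670922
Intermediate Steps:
((33 + 11463)*((-6234 - 1*4654) + 14603) - 3623) - 33095 = (11496*((-6234 - 4654) + 14603) - 3623) - 33095 = (11496*(-10888 + 14603) - 3623) - 33095 = (11496*3715 - 3623) - 33095 = (42707640 - 3623) - 33095 = 42704017 - 33095 = 42670922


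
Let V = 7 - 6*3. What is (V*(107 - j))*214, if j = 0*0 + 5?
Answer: -240108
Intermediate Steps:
j = 5 (j = 0 + 5 = 5)
V = -11 (V = 7 - 18 = -11)
(V*(107 - j))*214 = -11*(107 - 1*5)*214 = -11*(107 - 5)*214 = -11*102*214 = -1122*214 = -240108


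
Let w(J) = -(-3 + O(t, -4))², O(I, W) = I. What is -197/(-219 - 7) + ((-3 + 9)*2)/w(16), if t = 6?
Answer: -313/678 ≈ -0.46165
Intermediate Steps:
w(J) = -9 (w(J) = -(-3 + 6)² = -1*3² = -1*9 = -9)
-197/(-219 - 7) + ((-3 + 9)*2)/w(16) = -197/(-219 - 7) + ((-3 + 9)*2)/(-9) = -197/(-226) + (6*2)*(-⅑) = -197*(-1/226) + 12*(-⅑) = 197/226 - 4/3 = -313/678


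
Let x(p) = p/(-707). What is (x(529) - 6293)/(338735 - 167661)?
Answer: -2224840/60474659 ≈ -0.036790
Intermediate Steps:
x(p) = -p/707 (x(p) = p*(-1/707) = -p/707)
(x(529) - 6293)/(338735 - 167661) = (-1/707*529 - 6293)/(338735 - 167661) = (-529/707 - 6293)/171074 = -4449680/707*1/171074 = -2224840/60474659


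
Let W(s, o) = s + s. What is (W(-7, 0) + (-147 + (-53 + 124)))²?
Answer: 8100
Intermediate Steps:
W(s, o) = 2*s
(W(-7, 0) + (-147 + (-53 + 124)))² = (2*(-7) + (-147 + (-53 + 124)))² = (-14 + (-147 + 71))² = (-14 - 76)² = (-90)² = 8100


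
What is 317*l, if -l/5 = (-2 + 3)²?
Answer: -1585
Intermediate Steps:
l = -5 (l = -5*(-2 + 3)² = -5*1² = -5*1 = -5)
317*l = 317*(-5) = -1585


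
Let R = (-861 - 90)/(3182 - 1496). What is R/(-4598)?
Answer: 317/2584076 ≈ 0.00012267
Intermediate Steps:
R = -317/562 (R = -951/1686 = -951*1/1686 = -317/562 ≈ -0.56406)
R/(-4598) = -317/562/(-4598) = -317/562*(-1/4598) = 317/2584076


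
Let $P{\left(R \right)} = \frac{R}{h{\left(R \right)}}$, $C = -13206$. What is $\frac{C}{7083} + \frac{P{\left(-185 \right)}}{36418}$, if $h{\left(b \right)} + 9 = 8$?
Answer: $- \frac{159875251}{85982898} \approx -1.8594$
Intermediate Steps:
$h{\left(b \right)} = -1$ ($h{\left(b \right)} = -9 + 8 = -1$)
$P{\left(R \right)} = - R$ ($P{\left(R \right)} = \frac{R}{-1} = R \left(-1\right) = - R$)
$\frac{C}{7083} + \frac{P{\left(-185 \right)}}{36418} = - \frac{13206}{7083} + \frac{\left(-1\right) \left(-185\right)}{36418} = \left(-13206\right) \frac{1}{7083} + 185 \cdot \frac{1}{36418} = - \frac{4402}{2361} + \frac{185}{36418} = - \frac{159875251}{85982898}$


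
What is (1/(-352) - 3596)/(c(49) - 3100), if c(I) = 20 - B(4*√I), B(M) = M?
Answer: 421931/364672 ≈ 1.1570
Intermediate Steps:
c(I) = 20 - 4*√I
(1/(-352) - 3596)/(c(49) - 3100) = (1/(-352) - 3596)/((20 - 4*√49) - 3100) = (-1/352 - 3596)/((20 - 4*7) - 3100) = -1265793/(352*((20 - 28) - 3100)) = -1265793/(352*(-8 - 3100)) = -1265793/352/(-3108) = -1265793/352*(-1/3108) = 421931/364672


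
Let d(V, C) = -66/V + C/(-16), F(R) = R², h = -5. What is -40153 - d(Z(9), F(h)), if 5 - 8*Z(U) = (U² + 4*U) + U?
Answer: -7067421/176 ≈ -40156.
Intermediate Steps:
Z(U) = 5/8 - 5*U/8 - U²/8 (Z(U) = 5/8 - ((U² + 4*U) + U)/8 = 5/8 - (U² + 5*U)/8 = 5/8 + (-5*U/8 - U²/8) = 5/8 - 5*U/8 - U²/8)
d(V, C) = -66/V - C/16 (d(V, C) = -66/V + C*(-1/16) = -66/V - C/16)
-40153 - d(Z(9), F(h)) = -40153 - (-66/(5/8 - 5/8*9 - ⅛*9²) - 1/16*(-5)²) = -40153 - (-66/(5/8 - 45/8 - ⅛*81) - 1/16*25) = -40153 - (-66/(5/8 - 45/8 - 81/8) - 25/16) = -40153 - (-66/(-121/8) - 25/16) = -40153 - (-66*(-8/121) - 25/16) = -40153 - (48/11 - 25/16) = -40153 - 1*493/176 = -40153 - 493/176 = -7067421/176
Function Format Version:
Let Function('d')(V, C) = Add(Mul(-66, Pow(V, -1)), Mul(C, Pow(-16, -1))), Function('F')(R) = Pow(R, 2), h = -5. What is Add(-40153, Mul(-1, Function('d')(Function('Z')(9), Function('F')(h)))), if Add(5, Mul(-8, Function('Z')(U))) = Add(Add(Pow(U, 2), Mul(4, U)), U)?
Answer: Rational(-7067421, 176) ≈ -40156.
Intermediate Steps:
Function('Z')(U) = Add(Rational(5, 8), Mul(Rational(-5, 8), U), Mul(Rational(-1, 8), Pow(U, 2))) (Function('Z')(U) = Add(Rational(5, 8), Mul(Rational(-1, 8), Add(Add(Pow(U, 2), Mul(4, U)), U))) = Add(Rational(5, 8), Mul(Rational(-1, 8), Add(Pow(U, 2), Mul(5, U)))) = Add(Rational(5, 8), Add(Mul(Rational(-5, 8), U), Mul(Rational(-1, 8), Pow(U, 2)))) = Add(Rational(5, 8), Mul(Rational(-5, 8), U), Mul(Rational(-1, 8), Pow(U, 2))))
Function('d')(V, C) = Add(Mul(-66, Pow(V, -1)), Mul(Rational(-1, 16), C)) (Function('d')(V, C) = Add(Mul(-66, Pow(V, -1)), Mul(C, Rational(-1, 16))) = Add(Mul(-66, Pow(V, -1)), Mul(Rational(-1, 16), C)))
Add(-40153, Mul(-1, Function('d')(Function('Z')(9), Function('F')(h)))) = Add(-40153, Mul(-1, Add(Mul(-66, Pow(Add(Rational(5, 8), Mul(Rational(-5, 8), 9), Mul(Rational(-1, 8), Pow(9, 2))), -1)), Mul(Rational(-1, 16), Pow(-5, 2))))) = Add(-40153, Mul(-1, Add(Mul(-66, Pow(Add(Rational(5, 8), Rational(-45, 8), Mul(Rational(-1, 8), 81)), -1)), Mul(Rational(-1, 16), 25)))) = Add(-40153, Mul(-1, Add(Mul(-66, Pow(Add(Rational(5, 8), Rational(-45, 8), Rational(-81, 8)), -1)), Rational(-25, 16)))) = Add(-40153, Mul(-1, Add(Mul(-66, Pow(Rational(-121, 8), -1)), Rational(-25, 16)))) = Add(-40153, Mul(-1, Add(Mul(-66, Rational(-8, 121)), Rational(-25, 16)))) = Add(-40153, Mul(-1, Add(Rational(48, 11), Rational(-25, 16)))) = Add(-40153, Mul(-1, Rational(493, 176))) = Add(-40153, Rational(-493, 176)) = Rational(-7067421, 176)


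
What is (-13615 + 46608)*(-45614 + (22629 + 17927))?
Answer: -166878594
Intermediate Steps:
(-13615 + 46608)*(-45614 + (22629 + 17927)) = 32993*(-45614 + 40556) = 32993*(-5058) = -166878594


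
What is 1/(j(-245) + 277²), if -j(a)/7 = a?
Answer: 1/78444 ≈ 1.2748e-5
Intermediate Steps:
j(a) = -7*a
1/(j(-245) + 277²) = 1/(-7*(-245) + 277²) = 1/(1715 + 76729) = 1/78444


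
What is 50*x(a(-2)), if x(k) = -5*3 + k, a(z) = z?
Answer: -850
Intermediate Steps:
x(k) = -15 + k
50*x(a(-2)) = 50*(-15 - 2) = 50*(-17) = -850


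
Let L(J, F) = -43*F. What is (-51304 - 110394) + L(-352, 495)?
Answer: -182983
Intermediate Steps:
(-51304 - 110394) + L(-352, 495) = (-51304 - 110394) - 43*495 = -161698 - 21285 = -182983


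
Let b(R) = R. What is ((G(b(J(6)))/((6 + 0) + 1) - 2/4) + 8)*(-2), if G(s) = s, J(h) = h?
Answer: -117/7 ≈ -16.714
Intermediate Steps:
((G(b(J(6)))/((6 + 0) + 1) - 2/4) + 8)*(-2) = ((6/((6 + 0) + 1) - 2/4) + 8)*(-2) = ((6/(6 + 1) - 2*¼) + 8)*(-2) = ((6/7 - ½) + 8)*(-2) = (5/14 + 8)*(-2) = (117/14)*(-2) = -117/7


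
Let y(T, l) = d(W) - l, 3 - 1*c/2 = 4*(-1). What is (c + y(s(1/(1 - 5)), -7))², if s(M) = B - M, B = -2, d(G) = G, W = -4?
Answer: 289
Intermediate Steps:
c = 14 (c = 6 - 8*(-1) = 6 - 2*(-4) = 6 + 8 = 14)
s(M) = -2 - M
y(T, l) = -4 - l
(c + y(s(1/(1 - 5)), -7))² = (14 + (-4 - 1*(-7)))² = (14 + (-4 + 7))² = (14 + 3)² = 17² = 289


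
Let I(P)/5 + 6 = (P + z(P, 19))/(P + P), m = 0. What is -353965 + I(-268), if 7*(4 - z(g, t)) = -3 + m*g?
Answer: -1328180015/3752 ≈ -3.5399e+5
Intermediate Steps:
z(g, t) = 31/7 (z(g, t) = 4 - (-3 + 0*g)/7 = 4 - (-3 + 0)/7 = 4 - ⅐*(-3) = 4 + 3/7 = 31/7)
I(P) = -30 + 5*(31/7 + P)/(2*P) (I(P) = -30 + 5*((P + 31/7)/(P + P)) = -30 + 5*((31/7 + P)/((2*P))) = -30 + 5*((31/7 + P)*(1/(2*P))) = -30 + 5*((31/7 + P)/(2*P)) = -30 + 5*(31/7 + P)/(2*P))
-353965 + I(-268) = -353965 + (5/14)*(31 - 77*(-268))/(-268) = -353965 + (5/14)*(-1/268)*(31 + 20636) = -353965 + (5/14)*(-1/268)*20667 = -353965 - 103335/3752 = -1328180015/3752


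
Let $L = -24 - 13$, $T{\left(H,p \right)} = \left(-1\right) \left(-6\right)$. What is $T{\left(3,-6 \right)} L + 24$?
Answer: $-198$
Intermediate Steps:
$T{\left(H,p \right)} = 6$
$L = -37$
$T{\left(3,-6 \right)} L + 24 = 6 \left(-37\right) + 24 = -222 + 24 = -198$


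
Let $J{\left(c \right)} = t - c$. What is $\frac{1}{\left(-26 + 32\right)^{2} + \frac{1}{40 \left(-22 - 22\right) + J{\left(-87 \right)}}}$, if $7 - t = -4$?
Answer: $\frac{1662}{59831} \approx 0.027778$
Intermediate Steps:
$t = 11$ ($t = 7 - -4 = 7 + 4 = 11$)
$J{\left(c \right)} = 11 - c$
$\frac{1}{\left(-26 + 32\right)^{2} + \frac{1}{40 \left(-22 - 22\right) + J{\left(-87 \right)}}} = \frac{1}{\left(-26 + 32\right)^{2} + \frac{1}{40 \left(-22 - 22\right) + \left(11 - -87\right)}} = \frac{1}{6^{2} + \frac{1}{40 \left(-44\right) + \left(11 + 87\right)}} = \frac{1}{36 + \frac{1}{-1760 + 98}} = \frac{1}{36 + \frac{1}{-1662}} = \frac{1}{36 - \frac{1}{1662}} = \frac{1}{\frac{59831}{1662}} = \frac{1662}{59831}$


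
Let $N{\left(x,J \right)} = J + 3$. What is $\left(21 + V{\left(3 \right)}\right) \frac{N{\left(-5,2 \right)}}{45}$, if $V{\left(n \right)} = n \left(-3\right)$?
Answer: $\frac{4}{3} \approx 1.3333$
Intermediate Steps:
$N{\left(x,J \right)} = 3 + J$
$V{\left(n \right)} = - 3 n$
$\left(21 + V{\left(3 \right)}\right) \frac{N{\left(-5,2 \right)}}{45} = \left(21 - 9\right) \frac{3 + 2}{45} = \left(21 - 9\right) 5 \cdot \frac{1}{45} = 12 \cdot \frac{1}{9} = \frac{4}{3}$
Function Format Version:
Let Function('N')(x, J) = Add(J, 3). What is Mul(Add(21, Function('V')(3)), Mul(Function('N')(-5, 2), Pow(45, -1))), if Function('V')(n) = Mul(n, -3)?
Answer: Rational(4, 3) ≈ 1.3333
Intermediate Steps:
Function('N')(x, J) = Add(3, J)
Function('V')(n) = Mul(-3, n)
Mul(Add(21, Function('V')(3)), Mul(Function('N')(-5, 2), Pow(45, -1))) = Mul(Add(21, Mul(-3, 3)), Mul(Add(3, 2), Pow(45, -1))) = Mul(Add(21, -9), Mul(5, Rational(1, 45))) = Mul(12, Rational(1, 9)) = Rational(4, 3)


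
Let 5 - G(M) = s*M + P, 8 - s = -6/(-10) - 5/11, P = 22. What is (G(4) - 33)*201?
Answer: -900078/55 ≈ -16365.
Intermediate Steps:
s = 432/55 (s = 8 - (-6/(-10) - 5/11) = 8 - (-6*(-⅒) - 5*1/11) = 8 - (⅗ - 5/11) = 8 - 1*8/55 = 8 - 8/55 = 432/55 ≈ 7.8545)
G(M) = -17 - 432*M/55 (G(M) = 5 - (432*M/55 + 22) = 5 - (22 + 432*M/55) = 5 + (-22 - 432*M/55) = -17 - 432*M/55)
(G(4) - 33)*201 = ((-17 - 432/55*4) - 33)*201 = ((-17 - 1728/55) - 33)*201 = (-2663/55 - 33)*201 = -4478/55*201 = -900078/55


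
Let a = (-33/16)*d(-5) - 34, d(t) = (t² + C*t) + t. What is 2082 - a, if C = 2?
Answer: 17093/8 ≈ 2136.6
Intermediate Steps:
d(t) = t² + 3*t (d(t) = (t² + 2*t) + t = t² + 3*t)
a = -437/8 (a = (-33/16)*(-5*(3 - 5)) - 34 = (-33*1/16)*(-5*(-2)) - 34 = -33/16*10 - 34 = -165/8 - 34 = -437/8 ≈ -54.625)
2082 - a = 2082 - 1*(-437/8) = 2082 + 437/8 = 17093/8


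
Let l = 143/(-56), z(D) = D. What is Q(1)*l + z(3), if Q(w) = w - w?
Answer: 3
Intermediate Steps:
Q(w) = 0
l = -143/56 (l = 143*(-1/56) = -143/56 ≈ -2.5536)
Q(1)*l + z(3) = 0*(-143/56) + 3 = 0 + 3 = 3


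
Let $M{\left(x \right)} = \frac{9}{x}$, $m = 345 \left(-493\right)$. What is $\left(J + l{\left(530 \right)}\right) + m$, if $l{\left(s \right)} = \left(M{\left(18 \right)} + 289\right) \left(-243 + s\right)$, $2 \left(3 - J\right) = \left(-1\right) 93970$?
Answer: $- \frac{80021}{2} \approx -40011.0$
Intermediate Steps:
$J = 46988$ ($J = 3 - \frac{\left(-1\right) 93970}{2} = 3 - -46985 = 3 + 46985 = 46988$)
$m = -170085$
$l{\left(s \right)} = - \frac{140697}{2} + \frac{579 s}{2}$ ($l{\left(s \right)} = \left(\frac{9}{18} + 289\right) \left(-243 + s\right) = \left(9 \cdot \frac{1}{18} + 289\right) \left(-243 + s\right) = \left(\frac{1}{2} + 289\right) \left(-243 + s\right) = \frac{579 \left(-243 + s\right)}{2} = - \frac{140697}{2} + \frac{579 s}{2}$)
$\left(J + l{\left(530 \right)}\right) + m = \left(46988 + \left(- \frac{140697}{2} + \frac{579}{2} \cdot 530\right)\right) - 170085 = \left(46988 + \left(- \frac{140697}{2} + 153435\right)\right) - 170085 = \left(46988 + \frac{166173}{2}\right) - 170085 = \frac{260149}{2} - 170085 = - \frac{80021}{2}$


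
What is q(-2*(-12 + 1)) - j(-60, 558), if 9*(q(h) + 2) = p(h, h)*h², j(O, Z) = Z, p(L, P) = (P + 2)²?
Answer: 30416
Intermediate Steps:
p(L, P) = (2 + P)²
q(h) = -2 + h²*(2 + h)²/9 (q(h) = -2 + ((2 + h)²*h²)/9 = -2 + (h²*(2 + h)²)/9 = -2 + h²*(2 + h)²/9)
q(-2*(-12 + 1)) - j(-60, 558) = (-2 + (-2*(-12 + 1))²*(2 - 2*(-12 + 1))²/9) - 1*558 = (-2 + (-2*(-11))²*(2 - 2*(-11))²/9) - 558 = (-2 + (⅑)*22²*(2 + 22)²) - 558 = (-2 + (⅑)*484*24²) - 558 = (-2 + (⅑)*484*576) - 558 = (-2 + 30976) - 558 = 30974 - 558 = 30416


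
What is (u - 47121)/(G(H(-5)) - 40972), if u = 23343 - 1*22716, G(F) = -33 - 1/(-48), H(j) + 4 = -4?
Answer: 318816/281177 ≈ 1.1339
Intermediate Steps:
H(j) = -8 (H(j) = -4 - 4 = -8)
G(F) = -1583/48 (G(F) = -33 - 1*(-1/48) = -33 + 1/48 = -1583/48)
u = 627 (u = 23343 - 22716 = 627)
(u - 47121)/(G(H(-5)) - 40972) = (627 - 47121)/(-1583/48 - 40972) = -46494/(-1968239/48) = -46494*(-48/1968239) = 318816/281177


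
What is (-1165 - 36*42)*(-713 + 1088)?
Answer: -1003875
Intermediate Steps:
(-1165 - 36*42)*(-713 + 1088) = (-1165 - 1512)*375 = -2677*375 = -1003875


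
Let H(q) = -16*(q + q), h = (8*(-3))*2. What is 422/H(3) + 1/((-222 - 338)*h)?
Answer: -118159/26880 ≈ -4.3958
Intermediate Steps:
h = -48 (h = -24*2 = -48)
H(q) = -32*q
422/H(3) + 1/((-222 - 338)*h) = 422/((-32*3)) + 1/(-222 - 338*(-48)) = 422/(-96) - 1/48/(-560) = 422*(-1/96) - 1/560*(-1/48) = -211/48 + 1/26880 = -118159/26880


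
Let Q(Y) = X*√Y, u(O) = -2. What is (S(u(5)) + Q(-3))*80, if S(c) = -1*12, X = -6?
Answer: -960 - 480*I*√3 ≈ -960.0 - 831.38*I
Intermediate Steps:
S(c) = -12
Q(Y) = -6*√Y
(S(u(5)) + Q(-3))*80 = (-12 - 6*I*√3)*80 = -960 - 480*I*√3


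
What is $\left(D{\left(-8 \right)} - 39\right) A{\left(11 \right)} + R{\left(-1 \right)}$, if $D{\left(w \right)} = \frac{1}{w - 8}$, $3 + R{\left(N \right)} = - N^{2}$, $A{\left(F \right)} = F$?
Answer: $- \frac{6939}{16} \approx -433.69$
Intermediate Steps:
$R{\left(N \right)} = -3 - N^{2}$
$D{\left(w \right)} = \frac{1}{-8 + w}$
$\left(D{\left(-8 \right)} - 39\right) A{\left(11 \right)} + R{\left(-1 \right)} = \left(\frac{1}{-8 - 8} - 39\right) 11 - 4 = \left(\frac{1}{-16} - 39\right) 11 - 4 = \left(- \frac{1}{16} - 39\right) 11 - 4 = \left(- \frac{625}{16}\right) 11 - 4 = - \frac{6875}{16} - 4 = - \frac{6939}{16}$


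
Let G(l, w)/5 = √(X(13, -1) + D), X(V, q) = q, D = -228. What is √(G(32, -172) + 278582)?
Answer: √(278582 + 5*I*√229) ≈ 527.81 + 0.072*I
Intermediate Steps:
G(l, w) = 5*I*√229 (G(l, w) = 5*√(-1 - 228) = 5*√(-229) = 5*(I*√229) = 5*I*√229)
√(G(32, -172) + 278582) = √(5*I*√229 + 278582) = √(278582 + 5*I*√229)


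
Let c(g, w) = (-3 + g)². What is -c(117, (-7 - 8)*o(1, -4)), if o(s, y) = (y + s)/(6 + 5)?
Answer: -12996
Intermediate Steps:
o(s, y) = s/11 + y/11 (o(s, y) = (s + y)/11 = (s + y)*(1/11) = s/11 + y/11)
-c(117, (-7 - 8)*o(1, -4)) = -(-3 + 117)² = -1*114² = -1*12996 = -12996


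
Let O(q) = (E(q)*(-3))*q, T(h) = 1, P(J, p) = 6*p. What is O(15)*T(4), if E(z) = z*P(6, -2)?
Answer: 8100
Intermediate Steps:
E(z) = -12*z (E(z) = z*(6*(-2)) = z*(-12) = -12*z)
O(q) = 36*q² (O(q) = (-12*q*(-3))*q = (36*q)*q = 36*q²)
O(15)*T(4) = (36*15²)*1 = (36*225)*1 = 8100*1 = 8100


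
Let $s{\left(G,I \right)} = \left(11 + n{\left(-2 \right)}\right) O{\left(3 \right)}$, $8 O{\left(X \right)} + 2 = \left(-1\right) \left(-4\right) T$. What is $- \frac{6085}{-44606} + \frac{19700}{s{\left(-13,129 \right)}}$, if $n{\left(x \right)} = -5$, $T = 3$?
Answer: $\frac{351513535}{133818} \approx 2626.8$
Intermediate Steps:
$O{\left(X \right)} = \frac{5}{4}$ ($O{\left(X \right)} = - \frac{1}{4} + \frac{\left(-1\right) \left(-4\right) 3}{8} = - \frac{1}{4} + \frac{4 \cdot 3}{8} = - \frac{1}{4} + \frac{1}{8} \cdot 12 = - \frac{1}{4} + \frac{3}{2} = \frac{5}{4}$)
$s{\left(G,I \right)} = \frac{15}{2}$ ($s{\left(G,I \right)} = \left(11 - 5\right) \frac{5}{4} = 6 \cdot \frac{5}{4} = \frac{15}{2}$)
$- \frac{6085}{-44606} + \frac{19700}{s{\left(-13,129 \right)}} = - \frac{6085}{-44606} + \frac{19700}{\frac{15}{2}} = \left(-6085\right) \left(- \frac{1}{44606}\right) + 19700 \cdot \frac{2}{15} = \frac{6085}{44606} + \frac{7880}{3} = \frac{351513535}{133818}$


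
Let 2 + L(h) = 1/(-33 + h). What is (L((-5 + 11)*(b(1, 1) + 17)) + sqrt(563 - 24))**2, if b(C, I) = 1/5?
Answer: 66891148/123201 - 9758*sqrt(11)/351 ≈ 450.74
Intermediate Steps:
b(C, I) = 1/5
L(h) = -2 + 1/(-33 + h)
(L((-5 + 11)*(b(1, 1) + 17)) + sqrt(563 - 24))**2 = ((67 - 2*(-5 + 11)*(1/5 + 17))/(-33 + (-5 + 11)*(1/5 + 17)) + sqrt(563 - 24))**2 = ((67 - 12*86/5)/(-33 + 6*(86/5)) + sqrt(539))**2 = ((67 - 2*516/5)/(-33 + 516/5) + 7*sqrt(11))**2 = ((67 - 1032/5)/(351/5) + 7*sqrt(11))**2 = ((5/351)*(-697/5) + 7*sqrt(11))**2 = (-697/351 + 7*sqrt(11))**2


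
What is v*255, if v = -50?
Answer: -12750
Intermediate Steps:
v*255 = -50*255 = -12750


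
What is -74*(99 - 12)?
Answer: -6438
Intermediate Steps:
-74*(99 - 12) = -74*87 = -1*6438 = -6438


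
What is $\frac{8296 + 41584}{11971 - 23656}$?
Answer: $- \frac{9976}{2337} \approx -4.2687$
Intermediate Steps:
$\frac{8296 + 41584}{11971 - 23656} = \frac{49880}{-11685} = 49880 \left(- \frac{1}{11685}\right) = - \frac{9976}{2337}$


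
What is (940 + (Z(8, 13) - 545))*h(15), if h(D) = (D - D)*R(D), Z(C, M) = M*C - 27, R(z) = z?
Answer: 0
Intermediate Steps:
Z(C, M) = -27 + C*M (Z(C, M) = C*M - 27 = -27 + C*M)
h(D) = 0 (h(D) = (D - D)*D = 0*D = 0)
(940 + (Z(8, 13) - 545))*h(15) = (940 + ((-27 + 8*13) - 545))*0 = (940 + ((-27 + 104) - 545))*0 = (940 + (77 - 545))*0 = (940 - 468)*0 = 472*0 = 0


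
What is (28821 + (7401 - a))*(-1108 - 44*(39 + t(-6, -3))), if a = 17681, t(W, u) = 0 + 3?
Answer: -54807196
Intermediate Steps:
t(W, u) = 3
(28821 + (7401 - a))*(-1108 - 44*(39 + t(-6, -3))) = (28821 + (7401 - 1*17681))*(-1108 - 44*(39 + 3)) = (28821 + (7401 - 17681))*(-1108 - 44*42) = (28821 - 10280)*(-1108 - 1848) = 18541*(-2956) = -54807196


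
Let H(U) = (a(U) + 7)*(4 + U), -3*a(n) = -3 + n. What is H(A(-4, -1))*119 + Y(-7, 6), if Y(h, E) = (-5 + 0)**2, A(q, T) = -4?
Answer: 25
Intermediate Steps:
a(n) = 1 - n/3 (a(n) = -(-3 + n)/3 = 1 - n/3)
Y(h, E) = 25 (Y(h, E) = (-5)**2 = 25)
H(U) = (4 + U)*(8 - U/3) (H(U) = ((1 - U/3) + 7)*(4 + U) = (8 - U/3)*(4 + U) = (4 + U)*(8 - U/3))
H(A(-4, -1))*119 + Y(-7, 6) = (32 - 1/3*(-4)**2 + (20/3)*(-4))*119 + 25 = (32 - 1/3*16 - 80/3)*119 + 25 = (32 - 16/3 - 80/3)*119 + 25 = 0*119 + 25 = 0 + 25 = 25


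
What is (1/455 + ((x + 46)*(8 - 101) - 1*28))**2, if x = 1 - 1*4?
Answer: 3357264656656/207025 ≈ 1.6217e+7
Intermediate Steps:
x = -3 (x = 1 - 4 = -3)
(1/455 + ((x + 46)*(8 - 101) - 1*28))**2 = (1/455 + ((-3 + 46)*(8 - 101) - 1*28))**2 = (1/455 + (43*(-93) - 28))**2 = (1/455 + (-3999 - 28))**2 = (1/455 - 4027)**2 = (-1832284/455)**2 = 3357264656656/207025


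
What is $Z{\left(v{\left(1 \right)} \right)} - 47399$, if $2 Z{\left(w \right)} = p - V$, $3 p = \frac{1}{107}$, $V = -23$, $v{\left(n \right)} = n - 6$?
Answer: $- \frac{15211387}{321} \approx -47388.0$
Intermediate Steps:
$v{\left(n \right)} = -6 + n$ ($v{\left(n \right)} = n - 6 = -6 + n$)
$p = \frac{1}{321}$ ($p = \frac{1}{3 \cdot 107} = \frac{1}{3} \cdot \frac{1}{107} = \frac{1}{321} \approx 0.0031153$)
$Z{\left(w \right)} = \frac{3692}{321}$ ($Z{\left(w \right)} = \frac{\frac{1}{321} - -23}{2} = \frac{\frac{1}{321} + 23}{2} = \frac{1}{2} \cdot \frac{7384}{321} = \frac{3692}{321}$)
$Z{\left(v{\left(1 \right)} \right)} - 47399 = \frac{3692}{321} - 47399 = - \frac{15211387}{321}$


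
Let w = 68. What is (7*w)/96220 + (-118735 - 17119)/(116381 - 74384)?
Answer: -191939431/59425755 ≈ -3.2299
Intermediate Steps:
(7*w)/96220 + (-118735 - 17119)/(116381 - 74384) = (7*68)/96220 + (-118735 - 17119)/(116381 - 74384) = 476*(1/96220) - 135854/41997 = 7/1415 - 135854*1/41997 = 7/1415 - 135854/41997 = -191939431/59425755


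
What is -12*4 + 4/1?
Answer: -44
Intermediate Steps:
-12*4 + 4/1 = -48 + 4*1 = -48 + 4 = -44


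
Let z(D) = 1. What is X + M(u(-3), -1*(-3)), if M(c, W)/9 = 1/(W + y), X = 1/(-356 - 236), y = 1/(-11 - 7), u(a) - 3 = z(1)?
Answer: 95851/31376 ≈ 3.0549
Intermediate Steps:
u(a) = 4 (u(a) = 3 + 1 = 4)
y = -1/18 (y = 1/(-18) = -1/18 ≈ -0.055556)
X = -1/592 (X = 1/(-592) = -1/592 ≈ -0.0016892)
M(c, W) = 9/(-1/18 + W) (M(c, W) = 9/(W - 1/18) = 9/(-1/18 + W))
X + M(u(-3), -1*(-3)) = -1/592 + 162/(-1 + 18*(-1*(-3))) = -1/592 + 162/(-1 + 18*3) = -1/592 + 162/(-1 + 54) = -1/592 + 162/53 = 95851/31376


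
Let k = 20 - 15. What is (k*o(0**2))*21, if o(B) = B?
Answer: 0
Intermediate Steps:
k = 5
(k*o(0**2))*21 = (5*0**2)*21 = (5*0)*21 = 0*21 = 0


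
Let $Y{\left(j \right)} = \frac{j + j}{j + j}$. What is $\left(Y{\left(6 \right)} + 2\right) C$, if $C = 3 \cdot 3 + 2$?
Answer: $33$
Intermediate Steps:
$Y{\left(j \right)} = 1$ ($Y{\left(j \right)} = \frac{2 j}{2 j} = 2 j \frac{1}{2 j} = 1$)
$C = 11$ ($C = 9 + 2 = 11$)
$\left(Y{\left(6 \right)} + 2\right) C = \left(1 + 2\right) 11 = 3 \cdot 11 = 33$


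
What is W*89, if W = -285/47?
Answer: -25365/47 ≈ -539.68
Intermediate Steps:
W = -285/47 (W = -285*1/47 = -285/47 ≈ -6.0638)
W*89 = -285/47*89 = -25365/47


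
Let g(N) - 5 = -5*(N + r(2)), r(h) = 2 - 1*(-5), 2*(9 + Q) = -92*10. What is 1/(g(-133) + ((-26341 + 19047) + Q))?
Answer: -1/7128 ≈ -0.00014029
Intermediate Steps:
Q = -469 (Q = -9 + (-92*10)/2 = -9 + (1/2)*(-920) = -9 - 460 = -469)
r(h) = 7 (r(h) = 2 + 5 = 7)
g(N) = -30 - 5*N (g(N) = 5 - 5*(N + 7) = 5 - 5*(7 + N) = 5 + (-35 - 5*N) = -30 - 5*N)
1/(g(-133) + ((-26341 + 19047) + Q)) = 1/((-30 - 5*(-133)) + ((-26341 + 19047) - 469)) = 1/((-30 + 665) + (-7294 - 469)) = 1/(635 - 7763) = 1/(-7128) = -1/7128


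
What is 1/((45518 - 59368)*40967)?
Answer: -1/567392950 ≈ -1.7624e-9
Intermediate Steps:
1/((45518 - 59368)*40967) = (1/40967)/(-13850) = -1/13850*1/40967 = -1/567392950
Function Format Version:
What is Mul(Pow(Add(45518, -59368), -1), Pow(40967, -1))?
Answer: Rational(-1, 567392950) ≈ -1.7624e-9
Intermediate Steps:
Mul(Pow(Add(45518, -59368), -1), Pow(40967, -1)) = Mul(Pow(-13850, -1), Rational(1, 40967)) = Mul(Rational(-1, 13850), Rational(1, 40967)) = Rational(-1, 567392950)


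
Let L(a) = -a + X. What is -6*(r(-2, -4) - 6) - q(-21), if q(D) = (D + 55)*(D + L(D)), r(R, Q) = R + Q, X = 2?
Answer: 4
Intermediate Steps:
r(R, Q) = Q + R
L(a) = 2 - a (L(a) = -a + 2 = 2 - a)
q(D) = 110 + 2*D (q(D) = (D + 55)*(D + (2 - D)) = (55 + D)*2 = 110 + 2*D)
-6*(r(-2, -4) - 6) - q(-21) = -6*((-4 - 2) - 6) - (110 + 2*(-21)) = -6*(-6 - 6) - (110 - 42) = -6*(-12) - 1*68 = 72 - 68 = 4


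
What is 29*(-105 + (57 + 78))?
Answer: 870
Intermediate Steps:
29*(-105 + (57 + 78)) = 29*(-105 + 135) = 29*30 = 870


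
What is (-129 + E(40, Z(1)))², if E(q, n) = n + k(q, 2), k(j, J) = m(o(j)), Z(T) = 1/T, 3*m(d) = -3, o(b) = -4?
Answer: 16641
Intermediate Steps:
m(d) = -1 (m(d) = (⅓)*(-3) = -1)
k(j, J) = -1
E(q, n) = -1 + n (E(q, n) = n - 1 = -1 + n)
(-129 + E(40, Z(1)))² = (-129 + (-1 + 1/1))² = (-129 + (-1 + 1))² = (-129 + 0)² = (-129)² = 16641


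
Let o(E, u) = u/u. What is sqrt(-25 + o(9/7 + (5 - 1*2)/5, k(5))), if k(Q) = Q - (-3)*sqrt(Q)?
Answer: 2*I*sqrt(6) ≈ 4.899*I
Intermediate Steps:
k(Q) = Q + 3*sqrt(Q)
o(E, u) = 1
sqrt(-25 + o(9/7 + (5 - 1*2)/5, k(5))) = sqrt(-25 + 1) = sqrt(-24) = 2*I*sqrt(6)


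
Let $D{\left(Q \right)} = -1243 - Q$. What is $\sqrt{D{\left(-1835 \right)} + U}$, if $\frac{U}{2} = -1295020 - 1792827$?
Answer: $i \sqrt{6175102} \approx 2485.0 i$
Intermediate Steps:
$U = -6175694$ ($U = 2 \left(-1295020 - 1792827\right) = 2 \left(-3087847\right) = -6175694$)
$\sqrt{D{\left(-1835 \right)} + U} = \sqrt{\left(-1243 - -1835\right) - 6175694} = \sqrt{\left(-1243 + 1835\right) - 6175694} = \sqrt{592 - 6175694} = \sqrt{-6175102} = i \sqrt{6175102}$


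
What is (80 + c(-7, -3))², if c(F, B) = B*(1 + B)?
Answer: 7396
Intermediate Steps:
(80 + c(-7, -3))² = (80 - 3*(1 - 3))² = (80 - 3*(-2))² = (80 + 6)² = 86² = 7396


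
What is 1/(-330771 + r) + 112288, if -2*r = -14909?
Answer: 72609126302/646633 ≈ 1.1229e+5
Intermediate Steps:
r = 14909/2 (r = -½*(-14909) = 14909/2 ≈ 7454.5)
1/(-330771 + r) + 112288 = 1/(-330771 + 14909/2) + 112288 = 1/(-646633/2) + 112288 = -2/646633 + 112288 = 72609126302/646633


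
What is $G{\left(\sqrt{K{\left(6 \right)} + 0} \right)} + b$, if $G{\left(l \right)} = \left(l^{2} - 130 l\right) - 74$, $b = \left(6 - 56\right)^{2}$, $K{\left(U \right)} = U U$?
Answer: $1682$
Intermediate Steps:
$K{\left(U \right)} = U^{2}$
$b = 2500$ ($b = \left(-50\right)^{2} = 2500$)
$G{\left(l \right)} = -74 + l^{2} - 130 l$
$G{\left(\sqrt{K{\left(6 \right)} + 0} \right)} + b = \left(-74 + \left(\sqrt{6^{2} + 0}\right)^{2} - 130 \sqrt{6^{2} + 0}\right) + 2500 = \left(-74 + \left(\sqrt{36 + 0}\right)^{2} - 130 \sqrt{36 + 0}\right) + 2500 = \left(-74 + \left(\sqrt{36}\right)^{2} - 130 \sqrt{36}\right) + 2500 = \left(-74 + 6^{2} - 780\right) + 2500 = \left(-74 + 36 - 780\right) + 2500 = -818 + 2500 = 1682$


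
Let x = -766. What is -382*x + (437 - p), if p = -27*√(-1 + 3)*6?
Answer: 293049 + 162*√2 ≈ 2.9328e+5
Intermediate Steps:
p = -162*√2 (p = -27*√2*6 = -162*√2 ≈ -229.10)
-382*x + (437 - p) = -382*(-766) + (437 - (-162)*√2) = 292612 + (437 + 162*√2) = 293049 + 162*√2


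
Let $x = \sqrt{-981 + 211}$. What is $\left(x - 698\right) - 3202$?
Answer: $-3900 + i \sqrt{770} \approx -3900.0 + 27.749 i$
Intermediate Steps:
$x = i \sqrt{770}$ ($x = \sqrt{-770} = i \sqrt{770} \approx 27.749 i$)
$\left(x - 698\right) - 3202 = \left(i \sqrt{770} - 698\right) - 3202 = \left(-698 + i \sqrt{770}\right) - 3202 = -3900 + i \sqrt{770}$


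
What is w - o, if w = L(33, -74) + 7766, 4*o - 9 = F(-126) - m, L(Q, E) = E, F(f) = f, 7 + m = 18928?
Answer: 24903/2 ≈ 12452.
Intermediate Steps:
m = 18921 (m = -7 + 18928 = 18921)
o = -9519/2 (o = 9/4 + (-126 - 1*18921)/4 = 9/4 + (-126 - 18921)/4 = 9/4 + (¼)*(-19047) = 9/4 - 19047/4 = -9519/2 ≈ -4759.5)
w = 7692 (w = -74 + 7766 = 7692)
w - o = 7692 - 1*(-9519/2) = 7692 + 9519/2 = 24903/2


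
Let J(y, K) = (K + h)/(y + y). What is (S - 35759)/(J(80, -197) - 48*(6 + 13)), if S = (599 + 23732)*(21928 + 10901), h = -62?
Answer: -127796262400/146179 ≈ -8.7425e+5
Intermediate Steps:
S = 798762399 (S = 24331*32829 = 798762399)
J(y, K) = (-62 + K)/(2*y) (J(y, K) = (K - 62)/(y + y) = (-62 + K)/((2*y)) = (-62 + K)*(1/(2*y)) = (-62 + K)/(2*y))
(S - 35759)/(J(80, -197) - 48*(6 + 13)) = (798762399 - 35759)/((½)*(-62 - 197)/80 - 48*(6 + 13)) = 798726640/((½)*(1/80)*(-259) - 48*19) = 798726640/(-259/160 - 912) = 798726640/(-146179/160) = 798726640*(-160/146179) = -127796262400/146179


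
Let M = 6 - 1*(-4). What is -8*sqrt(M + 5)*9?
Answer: -72*sqrt(15) ≈ -278.85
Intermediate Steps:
M = 10 (M = 6 + 4 = 10)
-8*sqrt(M + 5)*9 = -8*sqrt(10 + 5)*9 = -8*sqrt(15)*9 = -72*sqrt(15)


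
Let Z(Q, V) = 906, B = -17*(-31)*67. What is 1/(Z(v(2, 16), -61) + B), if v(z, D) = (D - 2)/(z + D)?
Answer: 1/36215 ≈ 2.7613e-5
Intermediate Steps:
v(z, D) = (-2 + D)/(D + z)
B = 35309 (B = 527*67 = 35309)
1/(Z(v(2, 16), -61) + B) = 1/(906 + 35309) = 1/36215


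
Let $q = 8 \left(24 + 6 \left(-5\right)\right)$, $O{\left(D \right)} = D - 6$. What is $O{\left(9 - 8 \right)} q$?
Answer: $240$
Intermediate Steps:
$O{\left(D \right)} = -6 + D$
$q = -48$ ($q = 8 \left(24 - 30\right) = 8 \left(-6\right) = -48$)
$O{\left(9 - 8 \right)} q = \left(-6 + \left(9 - 8\right)\right) \left(-48\right) = \left(-6 + 1\right) \left(-48\right) = \left(-5\right) \left(-48\right) = 240$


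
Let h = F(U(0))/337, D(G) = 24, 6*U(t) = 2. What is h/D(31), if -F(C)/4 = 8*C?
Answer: -4/3033 ≈ -0.0013188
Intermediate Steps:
U(t) = ⅓ (U(t) = (⅙)*2 = ⅓)
F(C) = -32*C
h = -32/1011 (h = -32*⅓/337 = -32/3*1/337 = -32/1011 ≈ -0.031652)
h/D(31) = -32/1011/24 = -32/1011*1/24 = -4/3033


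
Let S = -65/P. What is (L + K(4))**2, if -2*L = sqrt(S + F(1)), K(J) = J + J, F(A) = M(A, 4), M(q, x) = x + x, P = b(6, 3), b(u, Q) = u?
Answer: (96 - I*sqrt(102))**2/144 ≈ 63.292 - 13.466*I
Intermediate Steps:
P = 6
M(q, x) = 2*x
F(A) = 8 (F(A) = 2*4 = 8)
K(J) = 2*J
S = -65/6 ≈ -10.833
L = -I*sqrt(102)/12 (L = -sqrt(-65/6 + 8)/2 = -I*sqrt(102)/12 ≈ -0.84163*I)
(L + K(4))**2 = (-I*sqrt(102)/12 + 2*4)**2 = (-I*sqrt(102)/12 + 8)**2 = (8 - I*sqrt(102)/12)**2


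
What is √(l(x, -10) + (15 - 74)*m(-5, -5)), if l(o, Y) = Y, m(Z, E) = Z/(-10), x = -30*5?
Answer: I*√158/2 ≈ 6.2849*I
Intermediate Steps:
x = -150
m(Z, E) = -Z/10
√(l(x, -10) + (15 - 74)*m(-5, -5)) = √(-10 + (15 - 74)*(-⅒*(-5))) = √(-10 - 59*½) = √(-10 - 59/2) = √(-79/2) = I*√158/2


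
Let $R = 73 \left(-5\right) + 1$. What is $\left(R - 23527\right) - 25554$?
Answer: $-49445$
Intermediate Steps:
$R = -364$ ($R = -365 + 1 = -364$)
$\left(R - 23527\right) - 25554 = \left(-364 - 23527\right) - 25554 = -23891 - 25554 = -49445$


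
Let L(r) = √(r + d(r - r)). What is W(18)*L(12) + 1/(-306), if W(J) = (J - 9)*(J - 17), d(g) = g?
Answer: -1/306 + 18*√3 ≈ 31.174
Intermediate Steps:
L(r) = √r (L(r) = √(r + (r - r)) = √(r + 0) = √r)
W(J) = (-17 + J)*(-9 + J) (W(J) = (-9 + J)*(-17 + J) = (-17 + J)*(-9 + J))
W(18)*L(12) + 1/(-306) = (153 + 18² - 26*18)*√12 + 1/(-306) = (153 + 324 - 468)*(2*√3) - 1/306 = 9*(2*√3) - 1/306 = 18*√3 - 1/306 = -1/306 + 18*√3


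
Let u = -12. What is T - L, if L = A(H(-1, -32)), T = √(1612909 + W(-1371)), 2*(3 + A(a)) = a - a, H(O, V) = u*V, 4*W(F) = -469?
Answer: 3 + √6451167/2 ≈ 1273.0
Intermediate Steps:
W(F) = -469/4 (W(F) = (¼)*(-469) = -469/4)
H(O, V) = -12*V
A(a) = -3 (A(a) = -3 + (a - a)/2 = -3 + (½)*0 = -3 + 0 = -3)
T = √6451167/2 (T = √(1612909 - 469/4) = √(6451167/4) = √6451167/2 ≈ 1270.0)
L = -3
T - L = √6451167/2 - 1*(-3) = √6451167/2 + 3 = 3 + √6451167/2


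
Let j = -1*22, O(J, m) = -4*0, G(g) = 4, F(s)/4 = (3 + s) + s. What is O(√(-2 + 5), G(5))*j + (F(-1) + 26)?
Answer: 30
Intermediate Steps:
F(s) = 12 + 8*s (F(s) = 4*((3 + s) + s) = 4*(3 + 2*s) = 12 + 8*s)
O(J, m) = 0
j = -22
O(√(-2 + 5), G(5))*j + (F(-1) + 26) = 0*(-22) + ((12 + 8*(-1)) + 26) = 0 + ((12 - 8) + 26) = 0 + (4 + 26) = 0 + 30 = 30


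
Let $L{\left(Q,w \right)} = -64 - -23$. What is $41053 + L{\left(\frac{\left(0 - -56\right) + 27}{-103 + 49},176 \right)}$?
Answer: $41012$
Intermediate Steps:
$L{\left(Q,w \right)} = -41$ ($L{\left(Q,w \right)} = -64 + 23 = -41$)
$41053 + L{\left(\frac{\left(0 - -56\right) + 27}{-103 + 49},176 \right)} = 41053 - 41 = 41012$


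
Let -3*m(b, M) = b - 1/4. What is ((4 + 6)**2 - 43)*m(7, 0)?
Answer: -513/4 ≈ -128.25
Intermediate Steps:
m(b, M) = 1/12 - b/3 (m(b, M) = -(b - 1/4)/3 = -(-1/4 + b)/3 = 1/12 - b/3)
((4 + 6)**2 - 43)*m(7, 0) = ((4 + 6)**2 - 43)*(1/12 - 1/3*7) = (10**2 - 43)*(1/12 - 7/3) = (100 - 43)*(-9/4) = 57*(-9/4) = -513/4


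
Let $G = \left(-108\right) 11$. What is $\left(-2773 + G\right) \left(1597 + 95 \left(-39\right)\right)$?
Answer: $8349788$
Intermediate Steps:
$G = -1188$
$\left(-2773 + G\right) \left(1597 + 95 \left(-39\right)\right) = \left(-2773 - 1188\right) \left(1597 + 95 \left(-39\right)\right) = - 3961 \left(1597 - 3705\right) = \left(-3961\right) \left(-2108\right) = 8349788$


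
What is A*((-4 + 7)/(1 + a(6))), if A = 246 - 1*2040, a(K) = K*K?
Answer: -5382/37 ≈ -145.46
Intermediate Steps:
a(K) = K**2
A = -1794 (A = 246 - 2040 = -1794)
A*((-4 + 7)/(1 + a(6))) = -1794*(-4 + 7)/(1 + 6**2) = -5382/(1 + 36) = -5382/37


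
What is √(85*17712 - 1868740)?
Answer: 2*I*√90805 ≈ 602.68*I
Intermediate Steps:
√(85*17712 - 1868740) = √(1505520 - 1868740) = √(-363220) = 2*I*√90805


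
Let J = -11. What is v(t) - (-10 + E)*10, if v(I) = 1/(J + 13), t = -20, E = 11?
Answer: -19/2 ≈ -9.5000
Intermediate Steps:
v(I) = 1/2 (v(I) = 1/(-11 + 13) = 1/2)
v(t) - (-10 + E)*10 = 1/2 - (-10 + 11)*10 = 1/2 - 10 = -19/2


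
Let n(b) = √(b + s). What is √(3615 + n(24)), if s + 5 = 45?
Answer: √3623 ≈ 60.191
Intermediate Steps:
s = 40 (s = -5 + 45 = 40)
n(b) = √(40 + b) (n(b) = √(b + 40) = √(40 + b))
√(3615 + n(24)) = √(3615 + √(40 + 24)) = √(3615 + √64) = √(3615 + 8) = √3623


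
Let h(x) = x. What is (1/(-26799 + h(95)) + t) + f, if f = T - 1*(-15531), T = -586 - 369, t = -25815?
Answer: -300126257/26704 ≈ -11239.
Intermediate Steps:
T = -955
f = 14576 (f = -955 - 1*(-15531) = -955 + 15531 = 14576)
(1/(-26799 + h(95)) + t) + f = (1/(-26799 + 95) - 25815) + 14576 = (1/(-26704) - 25815) + 14576 = (-1/26704 - 25815) + 14576 = -689363761/26704 + 14576 = -300126257/26704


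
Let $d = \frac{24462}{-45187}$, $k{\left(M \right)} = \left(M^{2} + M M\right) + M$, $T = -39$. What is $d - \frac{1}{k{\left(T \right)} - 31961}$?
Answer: $- \frac{708325409}{1308525146} \approx -0.54132$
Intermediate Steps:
$k{\left(M \right)} = M + 2 M^{2}$ ($k{\left(M \right)} = \left(M^{2} + M^{2}\right) + M = 2 M^{2} + M = M + 2 M^{2}$)
$d = - \frac{24462}{45187}$ ($d = 24462 \left(- \frac{1}{45187}\right) = - \frac{24462}{45187} \approx -0.54135$)
$d - \frac{1}{k{\left(T \right)} - 31961} = - \frac{24462}{45187} - \frac{1}{- 39 \left(1 + 2 \left(-39\right)\right) - 31961} = - \frac{24462}{45187} - \frac{1}{- 39 \left(1 - 78\right) - 31961} = - \frac{24462}{45187} - \frac{1}{\left(-39\right) \left(-77\right) - 31961} = - \frac{24462}{45187} - \frac{1}{3003 - 31961} = - \frac{24462}{45187} - \frac{1}{-28958} = - \frac{24462}{45187} - - \frac{1}{28958} = - \frac{24462}{45187} + \frac{1}{28958} = - \frac{708325409}{1308525146}$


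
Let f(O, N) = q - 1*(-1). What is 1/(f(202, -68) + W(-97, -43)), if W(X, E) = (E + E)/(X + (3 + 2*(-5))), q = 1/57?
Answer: 2964/5467 ≈ 0.54216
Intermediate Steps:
q = 1/57 ≈ 0.017544
W(X, E) = 2*E/(-7 + X) (W(X, E) = (2*E)/(X + (3 - 10)) = (2*E)/(X - 7) = (2*E)/(-7 + X) = 2*E/(-7 + X))
f(O, N) = 58/57 (f(O, N) = 1/57 - 1*(-1) = 1/57 + 1 = 58/57)
1/(f(202, -68) + W(-97, -43)) = 1/(58/57 + 2*(-43)/(-7 - 97)) = 1/(58/57 + 2*(-43)/(-104)) = 1/(58/57 + 2*(-43)*(-1/104)) = 1/(58/57 + 43/52) = 1/(5467/2964) = 2964/5467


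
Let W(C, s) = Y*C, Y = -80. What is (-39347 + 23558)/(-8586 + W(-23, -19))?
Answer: 15789/6746 ≈ 2.3405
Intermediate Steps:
W(C, s) = -80*C
(-39347 + 23558)/(-8586 + W(-23, -19)) = (-39347 + 23558)/(-8586 - 80*(-23)) = -15789/(-8586 + 1840) = -15789/(-6746) = -15789*(-1/6746) = 15789/6746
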